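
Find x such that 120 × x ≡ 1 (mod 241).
239

gcd(120, 241) = 1, so the inverse exists.
Extended Euclidean algorithm on (241, 120):
241 = 2 × 120 + 1  ⟹  1 = (1)·241 + (-2)·120
So (-2)·120 ≡ 1 (mod 241), i.e. 120^(-1) ≡ -2 ≡ 239 (mod 241).
Check: 120 × 239 = 28680 ≡ 1 (mod 241)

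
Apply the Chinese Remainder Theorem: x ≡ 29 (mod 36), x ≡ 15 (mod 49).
1289

Using Chinese Remainder Theorem:
M = 36 × 49 = 1764
M1 = 49, M2 = 36
y1 = 49^(-1) mod 36 = 25
y2 = 36^(-1) mod 49 = 15
x = (29×49×25 + 15×36×15) mod 1764 = 1289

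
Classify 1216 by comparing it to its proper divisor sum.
abundant

Proper divisors of 1216: sum = 1 + 2 + 4 + 8 + 16 + 19 + 32 + 38 + 64 + 76 + 152 + 304 + 608 = 1324
Since 1324 > 1216, 1216 is abundant.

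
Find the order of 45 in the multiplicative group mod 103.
102

103 is prime, so ord(45) divides φ(103) = 102.
Divisors of 102: 1, 2, 3, 6, 17, 34, 51, 102.
Repeated squaring: 45^1 ≡ 45, 45^2 ≡ 68, 45^4 ≡ 92, 45^8 ≡ 18, 45^16 ≡ 15, 45^32 ≡ 19, 45^64 ≡ 52 (mod 103).
Test 45^d mod 103 for each divisor d in increasing order:
45^1 ≡ 45
45^2 ≡ 68
45^3 = 45^2·45^1 ≡ 73
45^6 = 45^4·45^2 ≡ 76
45^17 = 45^16·45^1 ≡ 57
45^34 = 45^32·45^2 ≡ 56
45^51 = 45^32·45^16·45^2·45^1 ≡ 102
45^102 = 45^64·45^32·45^4·45^2 ≡ 1  ← first divisor giving 1
The order is 102.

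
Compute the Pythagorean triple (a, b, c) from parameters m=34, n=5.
(1131, 340, 1181)

Euclid's formula: a = m² - n², b = 2mn, c = m² + n²
m = 34, n = 5
a = 34² - 5² = 1156 - 25 = 1131
b = 2 × 34 × 5 = 340
c = 34² + 5² = 1156 + 25 = 1181
Verification: 1131² + 340² = 1279161 + 115600 = 1394761 = 1181² ✓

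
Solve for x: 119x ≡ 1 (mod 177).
119

gcd(119, 177) = 1, so the inverse exists.
Extended Euclidean algorithm on (177, 119):
177 = 1 × 119 + 58  ⟹  58 = (1)·177 + (-1)·119
119 = 2 × 58 + 3  ⟹  3 = (-2)·177 + (3)·119
58 = 19 × 3 + 1  ⟹  1 = (39)·177 + (-58)·119
So (-58)·119 ≡ 1 (mod 177), i.e. 119^(-1) ≡ -58 ≡ 119 (mod 177).
Check: 119 × 119 = 14161 ≡ 1 (mod 177)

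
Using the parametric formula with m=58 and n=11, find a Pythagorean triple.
(3243, 1276, 3485)

Euclid's formula: a = m² - n², b = 2mn, c = m² + n²
m = 58, n = 11
a = 58² - 11² = 3364 - 121 = 3243
b = 2 × 58 × 11 = 1276
c = 58² + 11² = 3364 + 121 = 3485
Verification: 3243² + 1276² = 10517049 + 1628176 = 12145225 = 3485² ✓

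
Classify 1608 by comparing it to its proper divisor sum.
abundant

Proper divisors of 1608: sum = 1 + 2 + 3 + 4 + 6 + 8 + 12 + 24 + 67 + 134 + 201 + 268 + 402 + 536 + 804 = 2472
Since 2472 > 1608, 1608 is abundant.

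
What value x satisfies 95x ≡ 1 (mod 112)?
79

gcd(95, 112) = 1, so the inverse exists.
Extended Euclidean algorithm on (112, 95):
112 = 1 × 95 + 17  ⟹  17 = (1)·112 + (-1)·95
95 = 5 × 17 + 10  ⟹  10 = (-5)·112 + (6)·95
17 = 1 × 10 + 7  ⟹  7 = (6)·112 + (-7)·95
10 = 1 × 7 + 3  ⟹  3 = (-11)·112 + (13)·95
7 = 2 × 3 + 1  ⟹  1 = (28)·112 + (-33)·95
So (-33)·95 ≡ 1 (mod 112), i.e. 95^(-1) ≡ -33 ≡ 79 (mod 112).
Check: 95 × 79 = 7505 ≡ 1 (mod 112)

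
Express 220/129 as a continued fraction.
[1; 1, 2, 2, 1, 1, 7]

Euclidean algorithm steps:
220 = 1 × 129 + 91
129 = 1 × 91 + 38
91 = 2 × 38 + 15
38 = 2 × 15 + 8
15 = 1 × 8 + 7
8 = 1 × 7 + 1
7 = 7 × 1 + 0
Continued fraction: [1; 1, 2, 2, 1, 1, 7]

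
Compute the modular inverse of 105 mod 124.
13

gcd(105, 124) = 1, so the inverse exists.
Extended Euclidean algorithm on (124, 105):
124 = 1 × 105 + 19  ⟹  19 = (1)·124 + (-1)·105
105 = 5 × 19 + 10  ⟹  10 = (-5)·124 + (6)·105
19 = 1 × 10 + 9  ⟹  9 = (6)·124 + (-7)·105
10 = 1 × 9 + 1  ⟹  1 = (-11)·124 + (13)·105
So (13)·105 ≡ 1 (mod 124), i.e. 105^(-1) ≡ 13 (mod 124).
Check: 105 × 13 = 1365 ≡ 1 (mod 124)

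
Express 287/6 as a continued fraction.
[47; 1, 5]

Euclidean algorithm steps:
287 = 47 × 6 + 5
6 = 1 × 5 + 1
5 = 5 × 1 + 0
Continued fraction: [47; 1, 5]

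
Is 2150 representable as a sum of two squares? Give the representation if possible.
Not possible

Factorization: 2150 = 2 × 5^2 × 43
By Fermat: n is sum of two squares iff every prime p ≡ 3 (mod 4) appears to even power.
Prime(s) ≡ 3 (mod 4) with odd exponent: [(43, 1)]
Therefore 2150 cannot be expressed as a² + b².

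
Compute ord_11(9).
5

11 is prime, so ord(9) divides φ(11) = 10.
Divisors of 10: 1, 2, 5, 10.
Repeated squaring: 9^1 ≡ 9, 9^2 ≡ 4, 9^4 ≡ 5, 9^8 ≡ 3 (mod 11).
Test 9^d mod 11 for each divisor d in increasing order:
9^1 ≡ 9
9^2 ≡ 4
9^5 = 9^4·9^1 ≡ 1  ← first divisor giving 1
The order is 5.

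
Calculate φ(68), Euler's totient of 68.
32

68 = 2^2 × 17
φ(n) = n × ∏(1 - 1/p) for each prime p dividing n
φ(68) = 68 × (1 - 1/2) × (1 - 1/17) = 32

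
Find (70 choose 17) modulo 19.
0

Using Lucas' theorem:
Write n=70 and k=17 in base 19:
n in base 19: [3, 13]
k in base 19: [0, 17]
C(70,17) mod 19 = ∏ C(n_i, k_i) mod 19
Digit binomials (mod 19): C(3,0) = 1; C(13,17) = 0 (k_i > n_i)
Product: 1 × 0 = 0 ≡ 0 (mod 19)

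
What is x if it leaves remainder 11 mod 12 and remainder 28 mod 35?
203

Using Chinese Remainder Theorem:
M = 12 × 35 = 420
M1 = 35, M2 = 12
y1 = 35^(-1) mod 12 = 11
y2 = 12^(-1) mod 35 = 3
x = (11×35×11 + 28×12×3) mod 420 = 203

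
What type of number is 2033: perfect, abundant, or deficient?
deficient

Proper divisors of 2033: sum = 1 + 19 + 107 = 127
Since 127 < 2033, 2033 is deficient.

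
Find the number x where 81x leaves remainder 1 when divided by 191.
158

gcd(81, 191) = 1, so the inverse exists.
Extended Euclidean algorithm on (191, 81):
191 = 2 × 81 + 29  ⟹  29 = (1)·191 + (-2)·81
81 = 2 × 29 + 23  ⟹  23 = (-2)·191 + (5)·81
29 = 1 × 23 + 6  ⟹  6 = (3)·191 + (-7)·81
23 = 3 × 6 + 5  ⟹  5 = (-11)·191 + (26)·81
6 = 1 × 5 + 1  ⟹  1 = (14)·191 + (-33)·81
So (-33)·81 ≡ 1 (mod 191), i.e. 81^(-1) ≡ -33 ≡ 158 (mod 191).
Check: 81 × 158 = 12798 ≡ 1 (mod 191)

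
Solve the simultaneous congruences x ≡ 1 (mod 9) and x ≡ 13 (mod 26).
91

Using Chinese Remainder Theorem:
M = 9 × 26 = 234
M1 = 26, M2 = 9
y1 = 26^(-1) mod 9 = 8
y2 = 9^(-1) mod 26 = 3
x = (1×26×8 + 13×9×3) mod 234 = 91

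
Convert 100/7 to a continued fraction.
[14; 3, 2]

Euclidean algorithm steps:
100 = 14 × 7 + 2
7 = 3 × 2 + 1
2 = 2 × 1 + 0
Continued fraction: [14; 3, 2]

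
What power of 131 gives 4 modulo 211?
122

Baby-step giant-step with step n = ⌈√211⌉ = 15.
Baby steps 131^j mod 211 (j:value) for j=0..14: 0:1, 1:131, 2:70, 3:97, 4:47, 5:38, 6:125, 7:128, 8:99, 9:98, 10:178, 11:108, 12:11, 13:175, 14:137.
Giant-step multiplier: 131^(-15) ≡ 131^(210-15) = 131^195 ≡ 88 (mod 211).
Giant steps γ_i = 4·88^i mod 211: γ_0=4, γ_1=141, γ_2=170, γ_3=190, γ_4=51, γ_5=57, γ_6=163, γ_7=207, γ_8=70 (in table at j=2).
x = i·n + j = 8·15 + 2 = 122.
Check: 131^122 ≡ 4 (mod 211).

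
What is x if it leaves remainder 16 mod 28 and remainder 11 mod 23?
632

Using Chinese Remainder Theorem:
M = 28 × 23 = 644
M1 = 23, M2 = 28
y1 = 23^(-1) mod 28 = 11
y2 = 28^(-1) mod 23 = 14
x = (16×23×11 + 11×28×14) mod 644 = 632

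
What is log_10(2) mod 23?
8

Baby-step giant-step with step n = ⌈√23⌉ = 5.
Baby steps 10^j mod 23 (j:value) for j=0..4: 0:1, 1:10, 2:8, 3:11, 4:18.
Giant-step multiplier: 10^(-5) ≡ 10^(22-5) = 10^17 ≡ 17 (mod 23).
Giant steps γ_i = 2·17^i mod 23: γ_0=2, γ_1=11 (in table at j=3).
x = i·n + j = 1·5 + 3 = 8.
Check: 10^8 ≡ 2 (mod 23).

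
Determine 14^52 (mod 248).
112

Repeated squaring. Binary of 52 = 110100.
14^1 ≡ 14 (mod 248); 14^2 ≡ 196 (mod 248); 14^4 ≡ 224 (mod 248); 14^8 ≡ 80 (mod 248); 14^16 ≡ 200 (mod 248); 14^32 ≡ 72 (mod 248)
14^52 = 14^4 × 14^16 × 14^32 ≡ 112 (mod 248)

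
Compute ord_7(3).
6

7 is prime, so ord(3) divides φ(7) = 6.
Divisors of 6: 1, 2, 3, 6.
Repeated squaring: 3^1 ≡ 3, 3^2 ≡ 2, 3^4 ≡ 4 (mod 7).
Test 3^d mod 7 for each divisor d in increasing order:
3^1 ≡ 3
3^2 ≡ 2
3^3 = 3^2·3^1 ≡ 6
3^6 = 3^4·3^2 ≡ 1  ← first divisor giving 1
The order is 6.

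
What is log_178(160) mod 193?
159

Baby-step giant-step with step n = ⌈√193⌉ = 14.
Baby steps 178^j mod 193 (j:value) for j=0..13: 0:1, 1:178, 2:32, 3:99, 4:59, 5:80, 6:151, 7:51, 8:7, 9:88, 10:31, 11:114, 12:27, 13:174.
Giant-step multiplier: 178^(-14) ≡ 178^(192-14) = 178^178 ≡ 107 (mod 193).
Giant steps γ_i = 160·107^i mod 193: γ_0=160, γ_1=136, γ_2=77, γ_3=133, γ_4=142, γ_5=140, γ_6=119, γ_7=188, γ_8=44, γ_9=76, γ_10=26, γ_11=80 (in table at j=5).
x = i·n + j = 11·14 + 5 = 159.
Check: 178^159 ≡ 160 (mod 193).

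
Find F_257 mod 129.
13

Matrix identity: Q^n = [[F_(n+1), F_n], [F_n, F_(n-1)]] with Q = [[1,1],[1,0]].
n = 257 = 100000001₂. Square-and-multiply, entries mod 129:
Q^1 = [[1,1],[1,0]]
Q^2 = (Q^1)² = [[2,1],[1,1]]
Q^4 = (Q^2)² = [[5,3],[3,2]]
Q^8 = (Q^4)² = [[34,21],[21,13]]
Q^16 = (Q^8)² = [[49,84],[84,94]]
Q^32 = (Q^16)² = [[40,15],[15,25]]
Q^64 = (Q^32)² = [[19,72],[72,76]]
Q^128 = (Q^64)² = [[127,3],[3,124]]
Q^257 = (Q^128)²·Q = [[121,13],[13,108]]
F_257 mod 129 = Q^257[0][1] = 13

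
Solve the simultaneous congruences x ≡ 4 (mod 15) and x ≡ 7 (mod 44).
139

Using Chinese Remainder Theorem:
M = 15 × 44 = 660
M1 = 44, M2 = 15
y1 = 44^(-1) mod 15 = 14
y2 = 15^(-1) mod 44 = 3
x = (4×44×14 + 7×15×3) mod 660 = 139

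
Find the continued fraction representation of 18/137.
[0; 7, 1, 1, 1, 1, 3]

Euclidean algorithm steps:
18 = 0 × 137 + 18
137 = 7 × 18 + 11
18 = 1 × 11 + 7
11 = 1 × 7 + 4
7 = 1 × 4 + 3
4 = 1 × 3 + 1
3 = 3 × 1 + 0
Continued fraction: [0; 7, 1, 1, 1, 1, 3]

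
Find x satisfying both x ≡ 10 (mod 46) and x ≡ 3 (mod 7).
10

Using Chinese Remainder Theorem:
M = 46 × 7 = 322
M1 = 7, M2 = 46
y1 = 7^(-1) mod 46 = 33
y2 = 46^(-1) mod 7 = 2
x = (10×7×33 + 3×46×2) mod 322 = 10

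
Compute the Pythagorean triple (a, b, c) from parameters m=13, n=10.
(69, 260, 269)

Euclid's formula: a = m² - n², b = 2mn, c = m² + n²
m = 13, n = 10
a = 13² - 10² = 169 - 100 = 69
b = 2 × 13 × 10 = 260
c = 13² + 10² = 169 + 100 = 269
Verification: 69² + 260² = 4761 + 67600 = 72361 = 269² ✓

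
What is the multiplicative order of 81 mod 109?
27

109 is prime, so ord(81) divides φ(109) = 108.
Divisors of 108: 1, 2, 3, 4, 6, 9, 12, 18, 27, 36, 54, 108.
Repeated squaring: 81^1 ≡ 81, 81^2 ≡ 21, 81^4 ≡ 5, 81^8 ≡ 25, 81^16 ≡ 80, 81^32 ≡ 78, 81^64 ≡ 89 (mod 109).
Test 81^d mod 109 for each divisor d in increasing order:
81^1 ≡ 81
81^2 ≡ 21
81^3 = 81^2·81^1 ≡ 66
81^4 ≡ 5
81^6 = 81^4·81^2 ≡ 105
81^9 = 81^8·81^1 ≡ 63
81^12 = 81^8·81^4 ≡ 16
81^18 = 81^16·81^2 ≡ 45
81^27 = 81^16·81^8·81^2·81^1 ≡ 1  ← first divisor giving 1
The order is 27.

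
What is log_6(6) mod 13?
1

Baby-step giant-step with step n = ⌈√13⌉ = 4.
Baby steps 6^j mod 13 (j:value) for j=0..3: 0:1, 1:6, 2:10, 3:8.
h = 6 is already in the table at j=1, so x = 1.
Check: 6^1 ≡ 6 (mod 13).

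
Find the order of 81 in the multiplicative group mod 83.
41

83 is prime, so ord(81) divides φ(83) = 82.
Divisors of 82: 1, 2, 41, 82.
Repeated squaring: 81^1 ≡ 81, 81^2 ≡ 4, 81^4 ≡ 16, 81^8 ≡ 7, 81^16 ≡ 49, 81^32 ≡ 77, 81^64 ≡ 36 (mod 83).
Test 81^d mod 83 for each divisor d in increasing order:
81^1 ≡ 81
81^2 ≡ 4
81^41 = 81^32·81^8·81^1 ≡ 1  ← first divisor giving 1
The order is 41.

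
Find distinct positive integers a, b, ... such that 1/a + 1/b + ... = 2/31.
1/16 + 1/496

Greedy algorithm:
2/31: ceiling(31/2) = 16, use 1/16
1/496: ceiling(496/1) = 496, use 1/496
Result: 2/31 = 1/16 + 1/496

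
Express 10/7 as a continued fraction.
[1; 2, 3]

Euclidean algorithm steps:
10 = 1 × 7 + 3
7 = 2 × 3 + 1
3 = 3 × 1 + 0
Continued fraction: [1; 2, 3]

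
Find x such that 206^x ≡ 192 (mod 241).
158

Baby-step giant-step with step n = ⌈√241⌉ = 16.
Baby steps 206^j mod 241 (j:value) for j=0..15: 0:1, 1:206, 2:20, 3:23, 4:159, 5:219, 6:47, 7:42, 8:217, 9:117, 10:2, 11:171, 12:40, 13:46, 14:77, 15:197.
Giant-step multiplier: 206^(-16) ≡ 206^(240-16) = 206^224 ≡ 100 (mod 241).
Giant steps γ_i = 192·100^i mod 241: γ_0=192, γ_1=161, γ_2=194, γ_3=120, γ_4=191, γ_5=61, γ_6=75, γ_7=29, γ_8=8, γ_9=77 (in table at j=14).
x = i·n + j = 9·16 + 14 = 158.
Check: 206^158 ≡ 192 (mod 241).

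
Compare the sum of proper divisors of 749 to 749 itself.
deficient

Proper divisors of 749: sum = 1 + 7 + 107 = 115
Since 115 < 749, 749 is deficient.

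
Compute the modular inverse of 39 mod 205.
184

gcd(39, 205) = 1, so the inverse exists.
Extended Euclidean algorithm on (205, 39):
205 = 5 × 39 + 10  ⟹  10 = (1)·205 + (-5)·39
39 = 3 × 10 + 9  ⟹  9 = (-3)·205 + (16)·39
10 = 1 × 9 + 1  ⟹  1 = (4)·205 + (-21)·39
So (-21)·39 ≡ 1 (mod 205), i.e. 39^(-1) ≡ -21 ≡ 184 (mod 205).
Check: 39 × 184 = 7176 ≡ 1 (mod 205)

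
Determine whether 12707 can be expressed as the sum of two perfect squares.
Not possible

Factorization: 12707 = 97 × 131
By Fermat: n is sum of two squares iff every prime p ≡ 3 (mod 4) appears to even power.
Prime(s) ≡ 3 (mod 4) with odd exponent: [(131, 1)]
Therefore 12707 cannot be expressed as a² + b².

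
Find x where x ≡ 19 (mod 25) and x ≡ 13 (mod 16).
269

Using Chinese Remainder Theorem:
M = 25 × 16 = 400
M1 = 16, M2 = 25
y1 = 16^(-1) mod 25 = 11
y2 = 25^(-1) mod 16 = 9
x = (19×16×11 + 13×25×9) mod 400 = 269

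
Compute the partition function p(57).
614154

p(n) counts ways to write n as a sum of positive integers (order ignored).
Euler's pentagonal recurrence: p(k) = p(k-1) + p(k-2) - p(k-5) - p(k-7) + p(k-12) + p(k-15) - ... (offsets j(3j∓1)/2, signs ++--, p(0)=1, p(<0)=0).
DP table for k = 0..56: p(0)=1, p(1)=1, p(2)=2, p(3)=3, p(4)=5, p(5)=7, p(6)=11, p(7)=15, p(8)=22, p(9)=30, p(10)=42, p(11)=56, p(12)=77, p(13)=101, p(14)=135, p(15)=176, p(16)=231, p(17)=297, p(18)=385, p(19)=490, p(20)=627, p(21)=792, p(22)=1002, p(23)=1255, p(24)=1575, p(25)=1958, p(26)=2436, p(27)=3010, p(28)=3718, p(29)=4565, p(30)=5604, p(31)=6842, p(32)=8349, p(33)=10143, p(34)=12310, p(35)=14883, p(36)=17977, p(37)=21637, p(38)=26015, p(39)=31185, p(40)=37338, p(41)=44583, p(42)=53174, p(43)=63261, p(44)=75175, p(45)=89134, p(46)=105558, p(47)=124754, p(48)=147273, p(49)=173525, p(50)=204226, p(51)=239943, p(52)=281589, p(53)=329931, p(54)=386155, p(55)=451276, p(56)=526823.
Final step: p(57) = p(56) + p(55) - p(52) - p(50) + p(45) + p(42) - p(35) - p(31) + p(22) + p(17) - p(6) - p(0)
= 526823 + 451276 - 281589 - 204226 + 89134 + 53174 - 14883 - 6842 + 1002 + 297 - 11 - 1
= 614154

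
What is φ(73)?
72

73 = 73
φ(n) = n × ∏(1 - 1/p) for each prime p dividing n
φ(73) = 73 × (1 - 1/73) = 72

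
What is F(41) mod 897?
220

Matrix identity: Q^n = [[F_(n+1), F_n], [F_n, F_(n-1)]] with Q = [[1,1],[1,0]].
n = 41 = 101001₂. Square-and-multiply, entries mod 897:
Q^1 = [[1,1],[1,0]]
Q^2 = (Q^1)² = [[2,1],[1,1]]
Q^5 = (Q^2)²·Q = [[8,5],[5,3]]
Q^10 = (Q^5)² = [[89,55],[55,34]]
Q^20 = (Q^10)² = [[182,486],[486,593]]
Q^41 = (Q^20)²·Q = [[130,220],[220,807]]
F_41 mod 897 = Q^41[0][1] = 220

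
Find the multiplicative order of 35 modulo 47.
46

47 is prime, so ord(35) divides φ(47) = 46.
Divisors of 46: 1, 2, 23, 46.
Repeated squaring: 35^1 ≡ 35, 35^2 ≡ 3, 35^4 ≡ 9, 35^8 ≡ 34, 35^16 ≡ 28, 35^32 ≡ 32 (mod 47).
Test 35^d mod 47 for each divisor d in increasing order:
35^1 ≡ 35
35^2 ≡ 3
35^23 = 35^16·35^4·35^2·35^1 ≡ 46
35^46 = 35^32·35^8·35^4·35^2 ≡ 1  ← first divisor giving 1
The order is 46.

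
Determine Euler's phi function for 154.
60

154 = 2 × 7 × 11
φ(n) = n × ∏(1 - 1/p) for each prime p dividing n
φ(154) = 154 × (1 - 1/2) × (1 - 1/7) × (1 - 1/11) = 60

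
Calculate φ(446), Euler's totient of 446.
222

446 = 2 × 223
φ(n) = n × ∏(1 - 1/p) for each prime p dividing n
φ(446) = 446 × (1 - 1/2) × (1 - 1/223) = 222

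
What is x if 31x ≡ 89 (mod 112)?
x ≡ 39 (mod 112)

gcd(31, 112) = 1, which divides 89, so solutions exist.
Find 31^(-1) mod 112 by the extended Euclidean algorithm:
112 = 3 × 31 + 19  ⟹  19 = (1)·112 + (-3)·31
31 = 1 × 19 + 12  ⟹  12 = (-1)·112 + (4)·31
19 = 1 × 12 + 7  ⟹  7 = (2)·112 + (-7)·31
12 = 1 × 7 + 5  ⟹  5 = (-3)·112 + (11)·31
7 = 1 × 5 + 2  ⟹  2 = (5)·112 + (-18)·31
5 = 2 × 2 + 1  ⟹  1 = (-13)·112 + (47)·31
So (47)·31 ≡ 1 (mod 112), i.e. 31^(-1) ≡ 47 (mod 112).
x ≡ 47 × 89 = 4183 ≡ 39 (mod 112).
Check: 31 × 39 = 1209 ≡ 89 (mod 112).
Unique solution: x ≡ 39 (mod 112)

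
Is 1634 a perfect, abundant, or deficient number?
deficient

Proper divisors of 1634: sum = 1 + 2 + 19 + 38 + 43 + 86 + 817 = 1006
Since 1006 < 1634, 1634 is deficient.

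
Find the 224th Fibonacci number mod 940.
893

Matrix identity: Q^n = [[F_(n+1), F_n], [F_n, F_(n-1)]] with Q = [[1,1],[1,0]].
n = 224 = 11100000₂. Square-and-multiply, entries mod 940:
Q^1 = [[1,1],[1,0]]
Q^3 = (Q^1)²·Q = [[3,2],[2,1]]
Q^7 = (Q^3)²·Q = [[21,13],[13,8]]
Q^14 = (Q^7)² = [[610,377],[377,233]]
Q^28 = (Q^14)² = [[49,91],[91,898]]
Q^56 = (Q^28)² = [[342,637],[637,645]]
Q^112 = (Q^56)² = [[93,799],[799,234]]
Q^224 = (Q^112)² = [[330,893],[893,377]]
F_224 mod 940 = Q^224[0][1] = 893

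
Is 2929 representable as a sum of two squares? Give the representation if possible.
15² + 52² (a=15, b=52)

Factorization: 2929 = 29 × 101
By Fermat: n is sum of two squares iff every prime p ≡ 3 (mod 4) appears to even power.
All primes ≡ 3 (mod 4) appear to even power.
Search a = 0, 1, 2, … for 2929 - a² a perfect square: first hit at a = 15: 2929 - 225 = 2704 = 52².
2929 = 15² + 52² = 225 + 2704 ✓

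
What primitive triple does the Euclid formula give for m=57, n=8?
(3185, 912, 3313)

Euclid's formula: a = m² - n², b = 2mn, c = m² + n²
m = 57, n = 8
a = 57² - 8² = 3249 - 64 = 3185
b = 2 × 57 × 8 = 912
c = 57² + 8² = 3249 + 64 = 3313
Verification: 3185² + 912² = 10144225 + 831744 = 10975969 = 3313² ✓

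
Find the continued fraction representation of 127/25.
[5; 12, 2]

Euclidean algorithm steps:
127 = 5 × 25 + 2
25 = 12 × 2 + 1
2 = 2 × 1 + 0
Continued fraction: [5; 12, 2]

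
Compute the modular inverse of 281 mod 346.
165

gcd(281, 346) = 1, so the inverse exists.
Extended Euclidean algorithm on (346, 281):
346 = 1 × 281 + 65  ⟹  65 = (1)·346 + (-1)·281
281 = 4 × 65 + 21  ⟹  21 = (-4)·346 + (5)·281
65 = 3 × 21 + 2  ⟹  2 = (13)·346 + (-16)·281
21 = 10 × 2 + 1  ⟹  1 = (-134)·346 + (165)·281
So (165)·281 ≡ 1 (mod 346), i.e. 281^(-1) ≡ 165 (mod 346).
Check: 281 × 165 = 46365 ≡ 1 (mod 346)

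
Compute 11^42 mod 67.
59

Repeated squaring. Binary of 42 = 101010.
11^1 ≡ 11 (mod 67); 11^2 ≡ 54 (mod 67); 11^4 ≡ 35 (mod 67); 11^8 ≡ 19 (mod 67); 11^16 ≡ 26 (mod 67); 11^32 ≡ 6 (mod 67)
11^42 = 11^2 × 11^8 × 11^32 ≡ 59 (mod 67)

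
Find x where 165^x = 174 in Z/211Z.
139

Baby-step giant-step with step n = ⌈√211⌉ = 15.
Baby steps 165^j mod 211 (j:value) for j=0..14: 0:1, 1:165, 2:6, 3:146, 4:36, 5:32, 6:5, 7:192, 8:30, 9:97, 10:180, 11:160, 12:25, 13:116, 14:150.
Giant-step multiplier: 165^(-15) ≡ 165^(210-15) = 165^195 ≡ 67 (mod 211).
Giant steps γ_i = 174·67^i mod 211: γ_0=174, γ_1=53, γ_2=175, γ_3=120, γ_4=22, γ_5=208, γ_6=10, γ_7=37, γ_8=158, γ_9=36 (in table at j=4).
x = i·n + j = 9·15 + 4 = 139.
Check: 165^139 ≡ 174 (mod 211).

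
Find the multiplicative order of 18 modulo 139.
138

139 is prime, so ord(18) divides φ(139) = 138.
Divisors of 138: 1, 2, 3, 6, 23, 46, 69, 138.
Repeated squaring: 18^1 ≡ 18, 18^2 ≡ 46, 18^4 ≡ 31, 18^8 ≡ 127, 18^16 ≡ 5, 18^32 ≡ 25, 18^64 ≡ 69, 18^128 ≡ 35 (mod 139).
Test 18^d mod 139 for each divisor d in increasing order:
18^1 ≡ 18
18^2 ≡ 46
18^3 = 18^2·18^1 ≡ 133
18^6 = 18^4·18^2 ≡ 36
18^23 = 18^16·18^4·18^2·18^1 ≡ 43
18^46 = 18^32·18^8·18^4·18^2 ≡ 42
18^69 = 18^64·18^4·18^1 ≡ 138
18^138 = 18^128·18^8·18^2 ≡ 1  ← first divisor giving 1
The order is 138.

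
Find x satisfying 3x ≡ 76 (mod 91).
x ≡ 86 (mod 91)

gcd(3, 91) = 1, which divides 76, so solutions exist.
Find 3^(-1) mod 91 by the extended Euclidean algorithm:
91 = 30 × 3 + 1  ⟹  1 = (1)·91 + (-30)·3
So (-30)·3 ≡ 1 (mod 91), i.e. 3^(-1) ≡ -30 ≡ 61 (mod 91).
x ≡ 61 × 76 = 4636 ≡ 86 (mod 91).
Check: 3 × 86 = 258 ≡ 76 (mod 91).
Unique solution: x ≡ 86 (mod 91)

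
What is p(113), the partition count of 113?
851376628

p(n) counts ways to write n as a sum of positive integers (order ignored).
Euler's pentagonal recurrence: p(k) = p(k-1) + p(k-2) - p(k-5) - p(k-7) + p(k-12) + p(k-15) - ... (offsets j(3j∓1)/2, signs ++--, p(0)=1, p(<0)=0).
DP table for k = 0..112: p(0)=1, p(1)=1, p(2)=2, p(3)=3, p(4)=5, p(5)=7, p(6)=11, p(7)=15, p(8)=22, p(9)=30, p(10)=42, p(11)=56, p(12)=77, p(13)=101, p(14)=135, p(15)=176, p(16)=231, p(17)=297, p(18)=385, p(19)=490, p(20)=627, p(21)=792, p(22)=1002, p(23)=1255, p(24)=1575, p(25)=1958, p(26)=2436, p(27)=3010, p(28)=3718, p(29)=4565, p(30)=5604, p(31)=6842, p(32)=8349, p(33)=10143, p(34)=12310, p(35)=14883, p(36)=17977, p(37)=21637, p(38)=26015, p(39)=31185, p(40)=37338, p(41)=44583, p(42)=53174, p(43)=63261, p(44)=75175, p(45)=89134, p(46)=105558, p(47)=124754, p(48)=147273, p(49)=173525, p(50)=204226, p(51)=239943, p(52)=281589, p(53)=329931, p(54)=386155, p(55)=451276, p(56)=526823, p(57)=614154, p(58)=715220, p(59)=831820, p(60)=966467, p(61)=1121505, p(62)=1300156, p(63)=1505499, p(64)=1741630, p(65)=2012558, p(66)=2323520, p(67)=2679689, p(68)=3087735, p(69)=3554345, p(70)=4087968, p(71)=4697205, p(72)=5392783, p(73)=6185689, p(74)=7089500, p(75)=8118264, p(76)=9289091, p(77)=10619863, p(78)=12132164, p(79)=13848650, p(80)=15796476, p(81)=18004327, p(82)=20506255, p(83)=23338469, p(84)=26543660, p(85)=30167357, p(86)=34262962, p(87)=38887673, p(88)=44108109, p(89)=49995925, p(90)=56634173, p(91)=64112359, p(92)=72533807, p(93)=82010177, p(94)=92669720, p(95)=104651419, p(96)=118114304, p(97)=133230930, p(98)=150198136, p(99)=169229875, p(100)=190569292, p(101)=214481126, p(102)=241265379, p(103)=271248950, p(104)=304801365, p(105)=342325709, p(106)=384276336, p(107)=431149389, p(108)=483502844, p(109)=541946240, p(110)=607163746, p(111)=679903203, p(112)=761002156.
Final step: p(113) = p(112) + p(111) - p(108) - p(106) + p(101) + p(98) - p(91) - p(87) + p(78) + p(73) - p(62) - p(56) + p(43) + p(36) - p(21) - p(13)
= 761002156 + 679903203 - 483502844 - 384276336 + 214481126 + 150198136 - 64112359 - 38887673 + 12132164 + 6185689 - 1300156 - 526823 + 63261 + 17977 - 792 - 101
= 851376628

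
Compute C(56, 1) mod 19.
18

Using Lucas' theorem:
Write n=56 and k=1 in base 19:
n in base 19: [2, 18]
k in base 19: [0, 1]
C(56,1) mod 19 = ∏ C(n_i, k_i) mod 19
Digit binomials (mod 19): C(2,0) = 1; C(18,1) = 18
Product: 1 × 18 = 18 ≡ 18 (mod 19)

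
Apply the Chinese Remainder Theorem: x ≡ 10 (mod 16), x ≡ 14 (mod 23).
106

Using Chinese Remainder Theorem:
M = 16 × 23 = 368
M1 = 23, M2 = 16
y1 = 23^(-1) mod 16 = 7
y2 = 16^(-1) mod 23 = 13
x = (10×23×7 + 14×16×13) mod 368 = 106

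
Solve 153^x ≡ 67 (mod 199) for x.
183

Baby-step giant-step with step n = ⌈√199⌉ = 15.
Baby steps 153^j mod 199 (j:value) for j=0..14: 0:1, 1:153, 2:126, 3:174, 4:155, 5:34, 6:28, 7:105, 8:145, 9:96, 10:161, 11:156, 12:187, 13:154, 14:80.
Giant-step multiplier: 153^(-15) ≡ 153^(198-15) = 153^183 ≡ 67 (mod 199).
Giant steps γ_i = 67·67^i mod 199: γ_0=67, γ_1=111, γ_2=74, γ_3=182, γ_4=55, γ_5=103, γ_6=135, γ_7=90, γ_8=60, γ_9=40, γ_10=93, γ_11=62, γ_12=174 (in table at j=3).
x = i·n + j = 12·15 + 3 = 183.
Check: 153^183 ≡ 67 (mod 199).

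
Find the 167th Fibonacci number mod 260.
53

Matrix identity: Q^n = [[F_(n+1), F_n], [F_n, F_(n-1)]] with Q = [[1,1],[1,0]].
n = 167 = 10100111₂. Square-and-multiply, entries mod 260:
Q^1 = [[1,1],[1,0]]
Q^2 = (Q^1)² = [[2,1],[1,1]]
Q^5 = (Q^2)²·Q = [[8,5],[5,3]]
Q^10 = (Q^5)² = [[89,55],[55,34]]
Q^20 = (Q^10)² = [[26,5],[5,21]]
Q^41 = (Q^20)²·Q = [[156,181],[181,235]]
Q^83 = (Q^41)²·Q = [[208,157],[157,51]]
Q^167 = (Q^83)²·Q = [[156,53],[53,103]]
F_167 mod 260 = Q^167[0][1] = 53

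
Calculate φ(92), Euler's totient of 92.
44

92 = 2^2 × 23
φ(n) = n × ∏(1 - 1/p) for each prime p dividing n
φ(92) = 92 × (1 - 1/2) × (1 - 1/23) = 44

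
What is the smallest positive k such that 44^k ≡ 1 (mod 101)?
20

101 is prime, so ord(44) divides φ(101) = 100.
Divisors of 100: 1, 2, 4, 5, 10, 20, 25, 50, 100.
Repeated squaring: 44^1 ≡ 44, 44^2 ≡ 17, 44^4 ≡ 87, 44^8 ≡ 95, 44^16 ≡ 36, 44^32 ≡ 84, 44^64 ≡ 87 (mod 101).
Test 44^d mod 101 for each divisor d in increasing order:
44^1 ≡ 44
44^2 ≡ 17
44^4 ≡ 87
44^5 = 44^4·44^1 ≡ 91
44^10 = 44^8·44^2 ≡ 100
44^20 = 44^16·44^4 ≡ 1  ← first divisor giving 1
The order is 20.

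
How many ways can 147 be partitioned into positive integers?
30388671978

p(n) counts ways to write n as a sum of positive integers (order ignored).
Euler's pentagonal recurrence: p(k) = p(k-1) + p(k-2) - p(k-5) - p(k-7) + p(k-12) + p(k-15) - ... (offsets j(3j∓1)/2, signs ++--, p(0)=1, p(<0)=0).
DP table for k = 0..146: p(0)=1, p(1)=1, p(2)=2, p(3)=3, p(4)=5, p(5)=7, p(6)=11, p(7)=15, p(8)=22, p(9)=30, p(10)=42, p(11)=56, p(12)=77, p(13)=101, p(14)=135, p(15)=176, p(16)=231, p(17)=297, p(18)=385, p(19)=490, p(20)=627, p(21)=792, p(22)=1002, p(23)=1255, p(24)=1575, p(25)=1958, p(26)=2436, p(27)=3010, p(28)=3718, p(29)=4565, p(30)=5604, p(31)=6842, p(32)=8349, p(33)=10143, p(34)=12310, p(35)=14883, p(36)=17977, p(37)=21637, p(38)=26015, p(39)=31185, p(40)=37338, p(41)=44583, p(42)=53174, p(43)=63261, p(44)=75175, p(45)=89134, p(46)=105558, p(47)=124754, p(48)=147273, p(49)=173525, p(50)=204226, p(51)=239943, p(52)=281589, p(53)=329931, p(54)=386155, p(55)=451276, p(56)=526823, p(57)=614154, p(58)=715220, p(59)=831820, p(60)=966467, p(61)=1121505, p(62)=1300156, p(63)=1505499, p(64)=1741630, p(65)=2012558, p(66)=2323520, p(67)=2679689, p(68)=3087735, p(69)=3554345, p(70)=4087968, p(71)=4697205, p(72)=5392783, p(73)=6185689, p(74)=7089500, p(75)=8118264, p(76)=9289091, p(77)=10619863, p(78)=12132164, p(79)=13848650, p(80)=15796476, p(81)=18004327, p(82)=20506255, p(83)=23338469, p(84)=26543660, p(85)=30167357, p(86)=34262962, p(87)=38887673, p(88)=44108109, p(89)=49995925, p(90)=56634173, p(91)=64112359, p(92)=72533807, p(93)=82010177, p(94)=92669720, p(95)=104651419, p(96)=118114304, p(97)=133230930, p(98)=150198136, p(99)=169229875, p(100)=190569292, p(101)=214481126, p(102)=241265379, p(103)=271248950, p(104)=304801365, p(105)=342325709, p(106)=384276336, p(107)=431149389, p(108)=483502844, p(109)=541946240, p(110)=607163746, p(111)=679903203, p(112)=761002156, p(113)=851376628, p(114)=952050665, p(115)=1064144451, p(116)=1188908248, p(117)=1327710076, p(118)=1482074143, p(119)=1653668665, p(120)=1844349560, p(121)=2056148051, p(122)=2291320912, p(123)=2552338241, p(124)=2841940500, p(125)=3163127352, p(126)=3519222692, p(127)=3913864295, p(128)=4351078600, p(129)=4835271870, p(130)=5371315400, p(131)=5964539504, p(132)=6620830889, p(133)=7346629512, p(134)=8149040695, p(135)=9035836076, p(136)=10015581680, p(137)=11097645016, p(138)=12292341831, p(139)=13610949895, p(140)=15065878135, p(141)=16670689208, p(142)=18440293320, p(143)=20390982757, p(144)=22540654445, p(145)=24908858009, p(146)=27517052599.
Final step: p(147) = p(146) + p(145) - p(142) - p(140) + p(135) + p(132) - p(125) - p(121) + p(112) + p(107) - p(96) - p(90) + p(77) + p(70) - p(55) - p(47) + p(30) + p(21) - p(2)
= 27517052599 + 24908858009 - 18440293320 - 15065878135 + 9035836076 + 6620830889 - 3163127352 - 2056148051 + 761002156 + 431149389 - 118114304 - 56634173 + 10619863 + 4087968 - 451276 - 124754 + 5604 + 792 - 2
= 30388671978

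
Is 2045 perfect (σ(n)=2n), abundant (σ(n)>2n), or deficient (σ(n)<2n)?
deficient

Proper divisors of 2045: sum = 1 + 5 + 409 = 415
Since 415 < 2045, 2045 is deficient.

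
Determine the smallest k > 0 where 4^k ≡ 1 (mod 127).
7

127 is prime, so ord(4) divides φ(127) = 126.
Divisors of 126: 1, 2, 3, 6, 7, 9, 14, 18, 21, 42, 63, 126.
Repeated squaring: 4^1 ≡ 4, 4^2 ≡ 16, 4^4 ≡ 2, 4^8 ≡ 4, 4^16 ≡ 16, 4^32 ≡ 2, 4^64 ≡ 4 (mod 127).
Test 4^d mod 127 for each divisor d in increasing order:
4^1 ≡ 4
4^2 ≡ 16
4^3 = 4^2·4^1 ≡ 64
4^6 = 4^4·4^2 ≡ 32
4^7 = 4^4·4^2·4^1 ≡ 1  ← first divisor giving 1
The order is 7.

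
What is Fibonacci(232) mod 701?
682

Matrix identity: Q^n = [[F_(n+1), F_n], [F_n, F_(n-1)]] with Q = [[1,1],[1,0]].
n = 232 = 11101000₂. Square-and-multiply, entries mod 701:
Q^1 = [[1,1],[1,0]]
Q^3 = (Q^1)²·Q = [[3,2],[2,1]]
Q^7 = (Q^3)²·Q = [[21,13],[13,8]]
Q^14 = (Q^7)² = [[610,377],[377,233]]
Q^29 = (Q^14)²·Q = [[654,396],[396,258]]
Q^58 = (Q^29)² = [[599,137],[137,462]]
Q^116 = (Q^58)² = [[432,250],[250,182]]
Q^232 = (Q^116)² = [[269,682],[682,288]]
F_232 mod 701 = Q^232[0][1] = 682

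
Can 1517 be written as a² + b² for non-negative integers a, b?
19² + 34² (a=19, b=34)

Factorization: 1517 = 37 × 41
By Fermat: n is sum of two squares iff every prime p ≡ 3 (mod 4) appears to even power.
All primes ≡ 3 (mod 4) appear to even power.
Search a = 0, 1, 2, … for 1517 - a² a perfect square: first hit at a = 19: 1517 - 361 = 1156 = 34².
1517 = 19² + 34² = 361 + 1156 ✓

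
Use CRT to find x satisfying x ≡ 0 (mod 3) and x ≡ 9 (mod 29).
9

Using Chinese Remainder Theorem:
M = 3 × 29 = 87
M1 = 29, M2 = 3
y1 = 29^(-1) mod 3 = 2
y2 = 3^(-1) mod 29 = 10
x = (0×29×2 + 9×3×10) mod 87 = 9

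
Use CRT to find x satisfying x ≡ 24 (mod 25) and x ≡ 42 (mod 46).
824

Using Chinese Remainder Theorem:
M = 25 × 46 = 1150
M1 = 46, M2 = 25
y1 = 46^(-1) mod 25 = 6
y2 = 25^(-1) mod 46 = 35
x = (24×46×6 + 42×25×35) mod 1150 = 824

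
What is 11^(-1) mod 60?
11

gcd(11, 60) = 1, so the inverse exists.
Extended Euclidean algorithm on (60, 11):
60 = 5 × 11 + 5  ⟹  5 = (1)·60 + (-5)·11
11 = 2 × 5 + 1  ⟹  1 = (-2)·60 + (11)·11
So (11)·11 ≡ 1 (mod 60), i.e. 11^(-1) ≡ 11 (mod 60).
Check: 11 × 11 = 121 ≡ 1 (mod 60)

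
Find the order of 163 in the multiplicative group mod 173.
86

173 is prime, so ord(163) divides φ(173) = 172.
Divisors of 172: 1, 2, 4, 43, 86, 172.
Repeated squaring: 163^1 ≡ 163, 163^2 ≡ 100, 163^4 ≡ 139, 163^8 ≡ 118, 163^16 ≡ 84, 163^32 ≡ 136, 163^64 ≡ 158, 163^128 ≡ 52 (mod 173).
Test 163^d mod 173 for each divisor d in increasing order:
163^1 ≡ 163
163^2 ≡ 100
163^4 ≡ 139
163^43 = 163^32·163^8·163^2·163^1 ≡ 172
163^86 = 163^64·163^16·163^4·163^2 ≡ 1  ← first divisor giving 1
The order is 86.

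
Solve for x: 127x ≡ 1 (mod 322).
71

gcd(127, 322) = 1, so the inverse exists.
Extended Euclidean algorithm on (322, 127):
322 = 2 × 127 + 68  ⟹  68 = (1)·322 + (-2)·127
127 = 1 × 68 + 59  ⟹  59 = (-1)·322 + (3)·127
68 = 1 × 59 + 9  ⟹  9 = (2)·322 + (-5)·127
59 = 6 × 9 + 5  ⟹  5 = (-13)·322 + (33)·127
9 = 1 × 5 + 4  ⟹  4 = (15)·322 + (-38)·127
5 = 1 × 4 + 1  ⟹  1 = (-28)·322 + (71)·127
So (71)·127 ≡ 1 (mod 322), i.e. 127^(-1) ≡ 71 (mod 322).
Check: 127 × 71 = 9017 ≡ 1 (mod 322)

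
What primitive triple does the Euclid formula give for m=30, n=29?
(59, 1740, 1741)

Euclid's formula: a = m² - n², b = 2mn, c = m² + n²
m = 30, n = 29
a = 30² - 29² = 900 - 841 = 59
b = 2 × 30 × 29 = 1740
c = 30² + 29² = 900 + 841 = 1741
Verification: 59² + 1740² = 3481 + 3027600 = 3031081 = 1741² ✓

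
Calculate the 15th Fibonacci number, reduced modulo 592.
18

Matrix identity: Q^n = [[F_(n+1), F_n], [F_n, F_(n-1)]] with Q = [[1,1],[1,0]].
n = 15 = 1111₂. Square-and-multiply, entries mod 592:
Q^1 = [[1,1],[1,0]]
Q^3 = (Q^1)²·Q = [[3,2],[2,1]]
Q^7 = (Q^3)²·Q = [[21,13],[13,8]]
Q^15 = (Q^7)²·Q = [[395,18],[18,377]]
F_15 mod 592 = Q^15[0][1] = 18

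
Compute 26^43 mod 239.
82

Repeated squaring. Binary of 43 = 101011.
26^1 ≡ 26 (mod 239); 26^2 ≡ 198 (mod 239); 26^4 ≡ 8 (mod 239); 26^8 ≡ 64 (mod 239); 26^16 ≡ 33 (mod 239); 26^32 ≡ 133 (mod 239)
26^43 = 26^1 × 26^2 × 26^8 × 26^32 ≡ 82 (mod 239)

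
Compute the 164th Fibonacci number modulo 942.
777

Matrix identity: Q^n = [[F_(n+1), F_n], [F_n, F_(n-1)]] with Q = [[1,1],[1,0]].
n = 164 = 10100100₂. Square-and-multiply, entries mod 942:
Q^1 = [[1,1],[1,0]]
Q^2 = (Q^1)² = [[2,1],[1,1]]
Q^5 = (Q^2)²·Q = [[8,5],[5,3]]
Q^10 = (Q^5)² = [[89,55],[55,34]]
Q^20 = (Q^10)² = [[584,171],[171,413]]
Q^41 = (Q^20)²·Q = [[76,91],[91,927]]
Q^82 = (Q^41)² = [[869,841],[841,28]]
Q^164 = (Q^82)² = [[458,777],[777,623]]
F_164 mod 942 = Q^164[0][1] = 777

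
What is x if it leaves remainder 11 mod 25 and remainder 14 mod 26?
586

Using Chinese Remainder Theorem:
M = 25 × 26 = 650
M1 = 26, M2 = 25
y1 = 26^(-1) mod 25 = 1
y2 = 25^(-1) mod 26 = 25
x = (11×26×1 + 14×25×25) mod 650 = 586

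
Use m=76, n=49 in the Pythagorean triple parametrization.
(3375, 7448, 8177)

Euclid's formula: a = m² - n², b = 2mn, c = m² + n²
m = 76, n = 49
a = 76² - 49² = 5776 - 2401 = 3375
b = 2 × 76 × 49 = 7448
c = 76² + 49² = 5776 + 2401 = 8177
Verification: 3375² + 7448² = 11390625 + 55472704 = 66863329 = 8177² ✓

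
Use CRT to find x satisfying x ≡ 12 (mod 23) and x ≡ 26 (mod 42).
656

Using Chinese Remainder Theorem:
M = 23 × 42 = 966
M1 = 42, M2 = 23
y1 = 42^(-1) mod 23 = 17
y2 = 23^(-1) mod 42 = 11
x = (12×42×17 + 26×23×11) mod 966 = 656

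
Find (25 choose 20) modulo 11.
0

Using Lucas' theorem:
Write n=25 and k=20 in base 11:
n in base 11: [2, 3]
k in base 11: [1, 9]
C(25,20) mod 11 = ∏ C(n_i, k_i) mod 11
Digit binomials (mod 11): C(2,1) = 2; C(3,9) = 0 (k_i > n_i)
Product: 2 × 0 = 0 ≡ 0 (mod 11)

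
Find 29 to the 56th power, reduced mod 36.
13

Repeated squaring. Binary of 56 = 111000.
29^1 ≡ 29 (mod 36); 29^2 ≡ 13 (mod 36); 29^4 ≡ 25 (mod 36); 29^8 ≡ 13 (mod 36); 29^16 ≡ 25 (mod 36); 29^32 ≡ 13 (mod 36)
29^56 = 29^8 × 29^16 × 29^32 ≡ 13 (mod 36)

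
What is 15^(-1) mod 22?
3

gcd(15, 22) = 1, so the inverse exists.
Extended Euclidean algorithm on (22, 15):
22 = 1 × 15 + 7  ⟹  7 = (1)·22 + (-1)·15
15 = 2 × 7 + 1  ⟹  1 = (-2)·22 + (3)·15
So (3)·15 ≡ 1 (mod 22), i.e. 15^(-1) ≡ 3 (mod 22).
Check: 15 × 3 = 45 ≡ 1 (mod 22)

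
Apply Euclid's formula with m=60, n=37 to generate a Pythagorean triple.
(2231, 4440, 4969)

Euclid's formula: a = m² - n², b = 2mn, c = m² + n²
m = 60, n = 37
a = 60² - 37² = 3600 - 1369 = 2231
b = 2 × 60 × 37 = 4440
c = 60² + 37² = 3600 + 1369 = 4969
Verification: 2231² + 4440² = 4977361 + 19713600 = 24690961 = 4969² ✓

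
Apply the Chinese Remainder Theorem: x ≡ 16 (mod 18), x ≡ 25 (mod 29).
286

Using Chinese Remainder Theorem:
M = 18 × 29 = 522
M1 = 29, M2 = 18
y1 = 29^(-1) mod 18 = 5
y2 = 18^(-1) mod 29 = 21
x = (16×29×5 + 25×18×21) mod 522 = 286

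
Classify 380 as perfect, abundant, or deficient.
abundant

Proper divisors of 380: sum = 1 + 2 + 4 + 5 + 10 + 19 + 20 + 38 + 76 + 95 + 190 = 460
Since 460 > 380, 380 is abundant.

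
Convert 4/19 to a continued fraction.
[0; 4, 1, 3]

Euclidean algorithm steps:
4 = 0 × 19 + 4
19 = 4 × 4 + 3
4 = 1 × 3 + 1
3 = 3 × 1 + 0
Continued fraction: [0; 4, 1, 3]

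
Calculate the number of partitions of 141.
16670689208

p(n) counts ways to write n as a sum of positive integers (order ignored).
Euler's pentagonal recurrence: p(k) = p(k-1) + p(k-2) - p(k-5) - p(k-7) + p(k-12) + p(k-15) - ... (offsets j(3j∓1)/2, signs ++--, p(0)=1, p(<0)=0).
DP table for k = 0..140: p(0)=1, p(1)=1, p(2)=2, p(3)=3, p(4)=5, p(5)=7, p(6)=11, p(7)=15, p(8)=22, p(9)=30, p(10)=42, p(11)=56, p(12)=77, p(13)=101, p(14)=135, p(15)=176, p(16)=231, p(17)=297, p(18)=385, p(19)=490, p(20)=627, p(21)=792, p(22)=1002, p(23)=1255, p(24)=1575, p(25)=1958, p(26)=2436, p(27)=3010, p(28)=3718, p(29)=4565, p(30)=5604, p(31)=6842, p(32)=8349, p(33)=10143, p(34)=12310, p(35)=14883, p(36)=17977, p(37)=21637, p(38)=26015, p(39)=31185, p(40)=37338, p(41)=44583, p(42)=53174, p(43)=63261, p(44)=75175, p(45)=89134, p(46)=105558, p(47)=124754, p(48)=147273, p(49)=173525, p(50)=204226, p(51)=239943, p(52)=281589, p(53)=329931, p(54)=386155, p(55)=451276, p(56)=526823, p(57)=614154, p(58)=715220, p(59)=831820, p(60)=966467, p(61)=1121505, p(62)=1300156, p(63)=1505499, p(64)=1741630, p(65)=2012558, p(66)=2323520, p(67)=2679689, p(68)=3087735, p(69)=3554345, p(70)=4087968, p(71)=4697205, p(72)=5392783, p(73)=6185689, p(74)=7089500, p(75)=8118264, p(76)=9289091, p(77)=10619863, p(78)=12132164, p(79)=13848650, p(80)=15796476, p(81)=18004327, p(82)=20506255, p(83)=23338469, p(84)=26543660, p(85)=30167357, p(86)=34262962, p(87)=38887673, p(88)=44108109, p(89)=49995925, p(90)=56634173, p(91)=64112359, p(92)=72533807, p(93)=82010177, p(94)=92669720, p(95)=104651419, p(96)=118114304, p(97)=133230930, p(98)=150198136, p(99)=169229875, p(100)=190569292, p(101)=214481126, p(102)=241265379, p(103)=271248950, p(104)=304801365, p(105)=342325709, p(106)=384276336, p(107)=431149389, p(108)=483502844, p(109)=541946240, p(110)=607163746, p(111)=679903203, p(112)=761002156, p(113)=851376628, p(114)=952050665, p(115)=1064144451, p(116)=1188908248, p(117)=1327710076, p(118)=1482074143, p(119)=1653668665, p(120)=1844349560, p(121)=2056148051, p(122)=2291320912, p(123)=2552338241, p(124)=2841940500, p(125)=3163127352, p(126)=3519222692, p(127)=3913864295, p(128)=4351078600, p(129)=4835271870, p(130)=5371315400, p(131)=5964539504, p(132)=6620830889, p(133)=7346629512, p(134)=8149040695, p(135)=9035836076, p(136)=10015581680, p(137)=11097645016, p(138)=12292341831, p(139)=13610949895, p(140)=15065878135.
Final step: p(141) = p(140) + p(139) - p(136) - p(134) + p(129) + p(126) - p(119) - p(115) + p(106) + p(101) - p(90) - p(84) + p(71) + p(64) - p(49) - p(41) + p(24) + p(15)
= 15065878135 + 13610949895 - 10015581680 - 8149040695 + 4835271870 + 3519222692 - 1653668665 - 1064144451 + 384276336 + 214481126 - 56634173 - 26543660 + 4697205 + 1741630 - 173525 - 44583 + 1575 + 176
= 16670689208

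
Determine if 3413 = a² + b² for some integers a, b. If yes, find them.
7² + 58² (a=7, b=58)

Factorization: 3413 = 3413
By Fermat: n is sum of two squares iff every prime p ≡ 3 (mod 4) appears to even power.
All primes ≡ 3 (mod 4) appear to even power.
Search a = 0, 1, 2, … for 3413 - a² a perfect square: first hit at a = 7: 3413 - 49 = 3364 = 58².
3413 = 7² + 58² = 49 + 3364 ✓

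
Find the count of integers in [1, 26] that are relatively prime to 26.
12

26 = 2 × 13
φ(n) = n × ∏(1 - 1/p) for each prime p dividing n
φ(26) = 26 × (1 - 1/2) × (1 - 1/13) = 12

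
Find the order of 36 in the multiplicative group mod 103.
51

103 is prime, so ord(36) divides φ(103) = 102.
Divisors of 102: 1, 2, 3, 6, 17, 34, 51, 102.
Repeated squaring: 36^1 ≡ 36, 36^2 ≡ 60, 36^4 ≡ 98, 36^8 ≡ 25, 36^16 ≡ 7, 36^32 ≡ 49, 36^64 ≡ 32 (mod 103).
Test 36^d mod 103 for each divisor d in increasing order:
36^1 ≡ 36
36^2 ≡ 60
36^3 = 36^2·36^1 ≡ 100
36^6 = 36^4·36^2 ≡ 9
36^17 = 36^16·36^1 ≡ 46
36^34 = 36^32·36^2 ≡ 56
36^51 = 36^32·36^16·36^2·36^1 ≡ 1  ← first divisor giving 1
The order is 51.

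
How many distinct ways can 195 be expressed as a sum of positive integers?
2580840212973

p(n) counts ways to write n as a sum of positive integers (order ignored).
Euler's pentagonal recurrence: p(k) = p(k-1) + p(k-2) - p(k-5) - p(k-7) + p(k-12) + p(k-15) - ... (offsets j(3j∓1)/2, signs ++--, p(0)=1, p(<0)=0).
DP table for k = 0..194: p(0)=1, p(1)=1, p(2)=2, p(3)=3, p(4)=5, p(5)=7, p(6)=11, p(7)=15, p(8)=22, p(9)=30, p(10)=42, p(11)=56, p(12)=77, p(13)=101, p(14)=135, p(15)=176, p(16)=231, p(17)=297, p(18)=385, p(19)=490, p(20)=627, p(21)=792, p(22)=1002, p(23)=1255, p(24)=1575, p(25)=1958, p(26)=2436, p(27)=3010, p(28)=3718, p(29)=4565, p(30)=5604, p(31)=6842, p(32)=8349, p(33)=10143, p(34)=12310, p(35)=14883, p(36)=17977, p(37)=21637, p(38)=26015, p(39)=31185, p(40)=37338, p(41)=44583, p(42)=53174, p(43)=63261, p(44)=75175, p(45)=89134, p(46)=105558, p(47)=124754, p(48)=147273, p(49)=173525, p(50)=204226, p(51)=239943, p(52)=281589, p(53)=329931, p(54)=386155, p(55)=451276, p(56)=526823, p(57)=614154, p(58)=715220, p(59)=831820, p(60)=966467, p(61)=1121505, p(62)=1300156, p(63)=1505499, p(64)=1741630, p(65)=2012558, p(66)=2323520, p(67)=2679689, p(68)=3087735, p(69)=3554345, p(70)=4087968, p(71)=4697205, p(72)=5392783, p(73)=6185689, p(74)=7089500, p(75)=8118264, p(76)=9289091, p(77)=10619863, p(78)=12132164, p(79)=13848650, p(80)=15796476, p(81)=18004327, p(82)=20506255, p(83)=23338469, p(84)=26543660, p(85)=30167357, p(86)=34262962, p(87)=38887673, p(88)=44108109, p(89)=49995925, p(90)=56634173, p(91)=64112359, p(92)=72533807, p(93)=82010177, p(94)=92669720, p(95)=104651419, p(96)=118114304, p(97)=133230930, p(98)=150198136, p(99)=169229875, p(100)=190569292, p(101)=214481126, p(102)=241265379, p(103)=271248950, p(104)=304801365, p(105)=342325709, p(106)=384276336, p(107)=431149389, p(108)=483502844, p(109)=541946240, p(110)=607163746, p(111)=679903203, p(112)=761002156, p(113)=851376628, p(114)=952050665, p(115)=1064144451, p(116)=1188908248, p(117)=1327710076, p(118)=1482074143, p(119)=1653668665, p(120)=1844349560, p(121)=2056148051, p(122)=2291320912, p(123)=2552338241, p(124)=2841940500, p(125)=3163127352, p(126)=3519222692, p(127)=3913864295, p(128)=4351078600, p(129)=4835271870, p(130)=5371315400, p(131)=5964539504, p(132)=6620830889, p(133)=7346629512, p(134)=8149040695, p(135)=9035836076, p(136)=10015581680, p(137)=11097645016, p(138)=12292341831, p(139)=13610949895, p(140)=15065878135, p(141)=16670689208, p(142)=18440293320, p(143)=20390982757, p(144)=22540654445, p(145)=24908858009, p(146)=27517052599, p(147)=30388671978, p(148)=33549419497, p(149)=37027355200, p(150)=40853235313, p(151)=45060624582, p(152)=49686288421, p(153)=54770336324, p(154)=60356673280, p(155)=66493182097, p(156)=73232243759, p(157)=80630964769, p(158)=88751778802, p(159)=97662728555, p(160)=107438159466, p(161)=118159068427, p(162)=129913904637, p(163)=142798995930, p(164)=156919475295, p(165)=172389800255, p(166)=189334822579, p(167)=207890420102, p(168)=228204732751, p(169)=250438925115, p(170)=274768617130, p(171)=301384802048, p(172)=330495499613, p(173)=362326859895, p(174)=397125074750, p(175)=435157697830, p(176)=476715857290, p(177)=522115831195, p(178)=571701605655, p(179)=625846753120, p(180)=684957390936, p(181)=749474411781, p(182)=819876908323, p(183)=896684817527, p(184)=980462880430, p(185)=1071823774337, p(186)=1171432692373, p(187)=1280011042268, p(188)=1398341745571, p(189)=1527273599625, p(190)=1667727404093, p(191)=1820701100652, p(192)=1987276856363, p(193)=2168627105469, p(194)=2366022741845.
Final step: p(195) = p(194) + p(193) - p(190) - p(188) + p(183) + p(180) - p(173) - p(169) + p(160) + p(155) - p(144) - p(138) + p(125) + p(118) - p(103) - p(95) + p(78) + p(69) - p(50) - p(40) + p(19) + p(8)
= 2366022741845 + 2168627105469 - 1667727404093 - 1398341745571 + 896684817527 + 684957390936 - 362326859895 - 250438925115 + 107438159466 + 66493182097 - 22540654445 - 12292341831 + 3163127352 + 1482074143 - 271248950 - 104651419 + 12132164 + 3554345 - 204226 - 37338 + 490 + 22
= 2580840212973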